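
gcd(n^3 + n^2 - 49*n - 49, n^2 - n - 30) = 1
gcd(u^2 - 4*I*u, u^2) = u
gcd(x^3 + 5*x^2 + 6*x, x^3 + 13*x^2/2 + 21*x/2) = x^2 + 3*x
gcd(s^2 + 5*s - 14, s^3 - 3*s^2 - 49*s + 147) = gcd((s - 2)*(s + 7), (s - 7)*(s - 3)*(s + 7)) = s + 7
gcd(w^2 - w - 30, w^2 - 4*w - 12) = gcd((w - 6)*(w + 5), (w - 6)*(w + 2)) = w - 6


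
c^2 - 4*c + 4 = (c - 2)^2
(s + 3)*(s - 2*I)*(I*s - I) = I*s^3 + 2*s^2 + 2*I*s^2 + 4*s - 3*I*s - 6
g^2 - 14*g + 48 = (g - 8)*(g - 6)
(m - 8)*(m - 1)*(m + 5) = m^3 - 4*m^2 - 37*m + 40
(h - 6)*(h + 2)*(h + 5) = h^3 + h^2 - 32*h - 60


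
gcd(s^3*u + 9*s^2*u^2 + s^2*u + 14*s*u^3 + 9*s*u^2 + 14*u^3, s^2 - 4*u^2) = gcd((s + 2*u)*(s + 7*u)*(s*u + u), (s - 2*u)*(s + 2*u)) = s + 2*u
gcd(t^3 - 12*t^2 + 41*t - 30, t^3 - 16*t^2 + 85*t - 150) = t^2 - 11*t + 30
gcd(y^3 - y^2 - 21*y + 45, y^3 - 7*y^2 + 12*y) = y - 3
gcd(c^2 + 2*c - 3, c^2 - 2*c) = 1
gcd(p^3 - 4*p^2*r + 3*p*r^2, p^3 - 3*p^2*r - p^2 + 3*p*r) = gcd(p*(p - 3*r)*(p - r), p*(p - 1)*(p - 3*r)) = p^2 - 3*p*r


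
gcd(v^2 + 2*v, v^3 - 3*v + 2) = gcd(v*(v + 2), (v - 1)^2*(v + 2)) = v + 2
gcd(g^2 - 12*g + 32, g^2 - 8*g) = g - 8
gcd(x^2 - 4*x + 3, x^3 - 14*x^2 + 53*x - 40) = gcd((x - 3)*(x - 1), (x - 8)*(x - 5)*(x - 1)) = x - 1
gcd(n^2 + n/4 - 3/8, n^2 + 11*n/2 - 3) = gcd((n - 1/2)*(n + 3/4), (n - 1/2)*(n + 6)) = n - 1/2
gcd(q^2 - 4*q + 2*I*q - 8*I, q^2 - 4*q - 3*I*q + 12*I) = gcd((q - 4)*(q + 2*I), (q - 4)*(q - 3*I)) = q - 4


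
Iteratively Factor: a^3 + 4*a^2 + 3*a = (a + 1)*(a^2 + 3*a) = a*(a + 1)*(a + 3)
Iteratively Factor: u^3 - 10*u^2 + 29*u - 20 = (u - 5)*(u^2 - 5*u + 4) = (u - 5)*(u - 1)*(u - 4)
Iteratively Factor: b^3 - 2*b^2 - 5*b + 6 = (b - 1)*(b^2 - b - 6) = (b - 1)*(b + 2)*(b - 3)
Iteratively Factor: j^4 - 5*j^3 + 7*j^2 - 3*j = (j - 1)*(j^3 - 4*j^2 + 3*j) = j*(j - 1)*(j^2 - 4*j + 3) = j*(j - 1)^2*(j - 3)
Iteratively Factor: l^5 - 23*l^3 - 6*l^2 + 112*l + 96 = (l - 4)*(l^4 + 4*l^3 - 7*l^2 - 34*l - 24) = (l - 4)*(l - 3)*(l^3 + 7*l^2 + 14*l + 8) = (l - 4)*(l - 3)*(l + 2)*(l^2 + 5*l + 4) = (l - 4)*(l - 3)*(l + 2)*(l + 4)*(l + 1)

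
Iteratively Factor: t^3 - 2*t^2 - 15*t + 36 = (t + 4)*(t^2 - 6*t + 9) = (t - 3)*(t + 4)*(t - 3)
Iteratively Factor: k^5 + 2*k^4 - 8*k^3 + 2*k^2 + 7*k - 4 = (k - 1)*(k^4 + 3*k^3 - 5*k^2 - 3*k + 4) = (k - 1)*(k + 1)*(k^3 + 2*k^2 - 7*k + 4) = (k - 1)^2*(k + 1)*(k^2 + 3*k - 4) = (k - 1)^2*(k + 1)*(k + 4)*(k - 1)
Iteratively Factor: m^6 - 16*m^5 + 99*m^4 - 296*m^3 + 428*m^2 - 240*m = (m - 5)*(m^5 - 11*m^4 + 44*m^3 - 76*m^2 + 48*m) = m*(m - 5)*(m^4 - 11*m^3 + 44*m^2 - 76*m + 48) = m*(m - 5)*(m - 2)*(m^3 - 9*m^2 + 26*m - 24) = m*(m - 5)*(m - 3)*(m - 2)*(m^2 - 6*m + 8) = m*(m - 5)*(m - 3)*(m - 2)^2*(m - 4)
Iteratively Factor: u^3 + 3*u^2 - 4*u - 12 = (u + 2)*(u^2 + u - 6) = (u - 2)*(u + 2)*(u + 3)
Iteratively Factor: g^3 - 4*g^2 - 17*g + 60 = (g - 5)*(g^2 + g - 12) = (g - 5)*(g + 4)*(g - 3)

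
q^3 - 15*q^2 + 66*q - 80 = (q - 8)*(q - 5)*(q - 2)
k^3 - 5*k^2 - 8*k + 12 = (k - 6)*(k - 1)*(k + 2)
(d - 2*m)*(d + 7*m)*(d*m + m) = d^3*m + 5*d^2*m^2 + d^2*m - 14*d*m^3 + 5*d*m^2 - 14*m^3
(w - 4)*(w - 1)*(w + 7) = w^3 + 2*w^2 - 31*w + 28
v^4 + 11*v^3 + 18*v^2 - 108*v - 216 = (v - 3)*(v + 2)*(v + 6)^2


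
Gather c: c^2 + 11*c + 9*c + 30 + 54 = c^2 + 20*c + 84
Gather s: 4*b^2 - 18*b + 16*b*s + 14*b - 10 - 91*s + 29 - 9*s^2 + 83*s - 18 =4*b^2 - 4*b - 9*s^2 + s*(16*b - 8) + 1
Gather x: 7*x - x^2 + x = -x^2 + 8*x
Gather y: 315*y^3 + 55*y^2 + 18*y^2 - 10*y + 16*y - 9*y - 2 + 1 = 315*y^3 + 73*y^2 - 3*y - 1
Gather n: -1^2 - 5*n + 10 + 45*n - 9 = 40*n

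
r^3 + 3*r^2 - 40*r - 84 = (r - 6)*(r + 2)*(r + 7)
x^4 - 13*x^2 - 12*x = x*(x - 4)*(x + 1)*(x + 3)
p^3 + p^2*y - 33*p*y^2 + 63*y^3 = (p - 3*y)^2*(p + 7*y)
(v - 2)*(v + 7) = v^2 + 5*v - 14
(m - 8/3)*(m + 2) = m^2 - 2*m/3 - 16/3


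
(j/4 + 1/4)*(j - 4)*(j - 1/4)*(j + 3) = j^4/4 - j^3/16 - 13*j^2/4 - 35*j/16 + 3/4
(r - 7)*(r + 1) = r^2 - 6*r - 7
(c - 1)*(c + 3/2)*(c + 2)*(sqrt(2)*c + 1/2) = sqrt(2)*c^4 + c^3/2 + 5*sqrt(2)*c^3/2 - sqrt(2)*c^2/2 + 5*c^2/4 - 3*sqrt(2)*c - c/4 - 3/2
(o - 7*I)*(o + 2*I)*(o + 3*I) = o^3 - 2*I*o^2 + 29*o + 42*I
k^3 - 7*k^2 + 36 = (k - 6)*(k - 3)*(k + 2)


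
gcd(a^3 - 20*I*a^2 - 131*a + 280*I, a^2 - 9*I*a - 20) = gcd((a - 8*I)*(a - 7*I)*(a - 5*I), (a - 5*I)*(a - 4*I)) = a - 5*I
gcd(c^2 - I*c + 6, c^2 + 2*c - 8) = 1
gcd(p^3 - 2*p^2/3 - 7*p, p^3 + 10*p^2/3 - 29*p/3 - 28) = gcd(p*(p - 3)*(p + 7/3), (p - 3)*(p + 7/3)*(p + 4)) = p^2 - 2*p/3 - 7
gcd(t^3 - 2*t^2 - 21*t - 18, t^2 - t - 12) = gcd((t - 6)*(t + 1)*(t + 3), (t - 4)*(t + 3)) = t + 3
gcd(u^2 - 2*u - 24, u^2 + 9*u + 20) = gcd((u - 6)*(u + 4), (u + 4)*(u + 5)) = u + 4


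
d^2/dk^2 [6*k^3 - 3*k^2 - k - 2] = 36*k - 6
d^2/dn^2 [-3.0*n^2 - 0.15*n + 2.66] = -6.00000000000000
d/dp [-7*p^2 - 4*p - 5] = -14*p - 4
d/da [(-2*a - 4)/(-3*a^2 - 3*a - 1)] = 2*(3*a^2 + 3*a - 3*(a + 2)*(2*a + 1) + 1)/(3*a^2 + 3*a + 1)^2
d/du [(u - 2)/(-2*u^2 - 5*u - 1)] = (-2*u^2 - 5*u + (u - 2)*(4*u + 5) - 1)/(2*u^2 + 5*u + 1)^2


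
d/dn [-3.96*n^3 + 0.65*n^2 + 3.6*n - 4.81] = -11.88*n^2 + 1.3*n + 3.6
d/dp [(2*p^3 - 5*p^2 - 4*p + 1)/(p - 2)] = (4*p^3 - 17*p^2 + 20*p + 7)/(p^2 - 4*p + 4)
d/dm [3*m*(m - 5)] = 6*m - 15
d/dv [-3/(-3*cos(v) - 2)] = 9*sin(v)/(3*cos(v) + 2)^2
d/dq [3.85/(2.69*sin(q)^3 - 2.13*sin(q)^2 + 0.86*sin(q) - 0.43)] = (-31.0695*sin(q)^2 + 16.401*sin(q) - 3.311)*cos(q)/(2.69*sin(q)^3 - 2.13*sin(q)^2 + 0.86*sin(q) - 0.43)^2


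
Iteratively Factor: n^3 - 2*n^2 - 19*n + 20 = (n - 1)*(n^2 - n - 20) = (n - 5)*(n - 1)*(n + 4)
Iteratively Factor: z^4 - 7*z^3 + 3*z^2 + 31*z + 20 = (z - 4)*(z^3 - 3*z^2 - 9*z - 5) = (z - 4)*(z + 1)*(z^2 - 4*z - 5) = (z - 5)*(z - 4)*(z + 1)*(z + 1)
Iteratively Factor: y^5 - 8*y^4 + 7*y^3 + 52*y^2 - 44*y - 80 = (y - 2)*(y^4 - 6*y^3 - 5*y^2 + 42*y + 40) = (y - 2)*(y + 2)*(y^3 - 8*y^2 + 11*y + 20) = (y - 4)*(y - 2)*(y + 2)*(y^2 - 4*y - 5) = (y - 4)*(y - 2)*(y + 1)*(y + 2)*(y - 5)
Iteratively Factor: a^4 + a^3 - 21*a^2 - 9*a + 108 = (a + 4)*(a^3 - 3*a^2 - 9*a + 27) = (a - 3)*(a + 4)*(a^2 - 9) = (a - 3)^2*(a + 4)*(a + 3)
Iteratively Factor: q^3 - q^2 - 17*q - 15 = (q + 1)*(q^2 - 2*q - 15) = (q - 5)*(q + 1)*(q + 3)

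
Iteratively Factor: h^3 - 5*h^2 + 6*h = (h)*(h^2 - 5*h + 6) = h*(h - 3)*(h - 2)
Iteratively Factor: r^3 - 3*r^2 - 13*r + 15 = (r + 3)*(r^2 - 6*r + 5) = (r - 1)*(r + 3)*(r - 5)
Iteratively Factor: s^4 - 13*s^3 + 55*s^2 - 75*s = (s - 5)*(s^3 - 8*s^2 + 15*s) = (s - 5)^2*(s^2 - 3*s) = (s - 5)^2*(s - 3)*(s)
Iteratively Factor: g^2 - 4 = (g - 2)*(g + 2)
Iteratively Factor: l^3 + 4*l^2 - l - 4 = (l + 1)*(l^2 + 3*l - 4) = (l + 1)*(l + 4)*(l - 1)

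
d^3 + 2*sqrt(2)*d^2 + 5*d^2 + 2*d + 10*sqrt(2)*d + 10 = (d + 5)*(d + sqrt(2))^2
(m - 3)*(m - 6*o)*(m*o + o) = m^3*o - 6*m^2*o^2 - 2*m^2*o + 12*m*o^2 - 3*m*o + 18*o^2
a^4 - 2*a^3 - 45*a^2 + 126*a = a*(a - 6)*(a - 3)*(a + 7)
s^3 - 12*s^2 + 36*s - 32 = (s - 8)*(s - 2)^2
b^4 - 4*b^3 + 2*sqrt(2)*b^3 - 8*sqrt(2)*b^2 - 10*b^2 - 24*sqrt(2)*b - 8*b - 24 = (b - 6)*(b + 2)*(b + sqrt(2))^2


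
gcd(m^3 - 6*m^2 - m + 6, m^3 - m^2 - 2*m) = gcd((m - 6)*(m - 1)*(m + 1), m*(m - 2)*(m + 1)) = m + 1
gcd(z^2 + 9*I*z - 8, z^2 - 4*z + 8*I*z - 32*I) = z + 8*I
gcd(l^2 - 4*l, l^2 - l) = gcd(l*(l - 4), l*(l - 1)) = l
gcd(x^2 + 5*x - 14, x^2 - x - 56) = x + 7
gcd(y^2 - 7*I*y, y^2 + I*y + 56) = y - 7*I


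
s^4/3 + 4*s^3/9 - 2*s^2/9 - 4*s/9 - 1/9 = (s/3 + 1/3)*(s - 1)*(s + 1/3)*(s + 1)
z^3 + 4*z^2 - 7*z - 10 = (z - 2)*(z + 1)*(z + 5)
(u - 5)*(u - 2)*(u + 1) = u^3 - 6*u^2 + 3*u + 10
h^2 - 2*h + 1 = (h - 1)^2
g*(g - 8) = g^2 - 8*g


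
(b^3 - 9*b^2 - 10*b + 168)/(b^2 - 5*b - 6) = (b^2 - 3*b - 28)/(b + 1)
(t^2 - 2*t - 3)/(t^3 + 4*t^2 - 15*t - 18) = 1/(t + 6)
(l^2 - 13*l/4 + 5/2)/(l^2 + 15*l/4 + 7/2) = (4*l^2 - 13*l + 10)/(4*l^2 + 15*l + 14)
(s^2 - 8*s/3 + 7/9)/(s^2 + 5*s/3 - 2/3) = (s - 7/3)/(s + 2)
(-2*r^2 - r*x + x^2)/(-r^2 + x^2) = (-2*r + x)/(-r + x)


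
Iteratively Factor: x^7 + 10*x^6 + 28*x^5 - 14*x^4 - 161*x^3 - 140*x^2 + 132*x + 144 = (x + 1)*(x^6 + 9*x^5 + 19*x^4 - 33*x^3 - 128*x^2 - 12*x + 144) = (x - 1)*(x + 1)*(x^5 + 10*x^4 + 29*x^3 - 4*x^2 - 132*x - 144) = (x - 1)*(x + 1)*(x + 2)*(x^4 + 8*x^3 + 13*x^2 - 30*x - 72) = (x - 1)*(x + 1)*(x + 2)*(x + 4)*(x^3 + 4*x^2 - 3*x - 18) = (x - 1)*(x + 1)*(x + 2)*(x + 3)*(x + 4)*(x^2 + x - 6) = (x - 1)*(x + 1)*(x + 2)*(x + 3)^2*(x + 4)*(x - 2)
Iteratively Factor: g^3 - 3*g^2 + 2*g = (g - 2)*(g^2 - g) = (g - 2)*(g - 1)*(g)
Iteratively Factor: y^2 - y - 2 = (y - 2)*(y + 1)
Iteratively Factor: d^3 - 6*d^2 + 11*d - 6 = (d - 1)*(d^2 - 5*d + 6) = (d - 3)*(d - 1)*(d - 2)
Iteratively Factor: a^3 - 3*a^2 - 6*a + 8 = (a + 2)*(a^2 - 5*a + 4) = (a - 1)*(a + 2)*(a - 4)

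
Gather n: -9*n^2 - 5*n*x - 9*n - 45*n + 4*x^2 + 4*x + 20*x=-9*n^2 + n*(-5*x - 54) + 4*x^2 + 24*x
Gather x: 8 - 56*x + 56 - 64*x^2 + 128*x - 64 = -64*x^2 + 72*x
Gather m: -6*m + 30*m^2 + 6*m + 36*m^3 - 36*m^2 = 36*m^3 - 6*m^2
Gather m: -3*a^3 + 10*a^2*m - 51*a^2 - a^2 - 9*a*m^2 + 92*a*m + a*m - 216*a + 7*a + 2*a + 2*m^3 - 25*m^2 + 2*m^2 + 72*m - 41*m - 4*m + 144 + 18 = -3*a^3 - 52*a^2 - 207*a + 2*m^3 + m^2*(-9*a - 23) + m*(10*a^2 + 93*a + 27) + 162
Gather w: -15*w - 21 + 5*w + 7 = -10*w - 14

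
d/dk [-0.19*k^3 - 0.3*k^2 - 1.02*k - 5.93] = -0.57*k^2 - 0.6*k - 1.02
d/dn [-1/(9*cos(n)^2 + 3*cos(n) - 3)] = -(6*cos(n) + 1)*sin(n)/(3*(3*cos(n)^2 + cos(n) - 1)^2)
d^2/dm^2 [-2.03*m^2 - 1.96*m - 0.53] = -4.06000000000000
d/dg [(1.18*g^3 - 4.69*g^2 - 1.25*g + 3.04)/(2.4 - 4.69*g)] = (-11.0684*g^3 + 30.4921*g^2 - 22.512*g + 11.2576)/(21.9961*g^2 - 22.512*g + 5.76)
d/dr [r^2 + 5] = 2*r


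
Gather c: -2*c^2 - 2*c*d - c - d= -2*c^2 + c*(-2*d - 1) - d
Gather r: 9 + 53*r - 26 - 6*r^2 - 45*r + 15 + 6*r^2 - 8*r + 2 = 0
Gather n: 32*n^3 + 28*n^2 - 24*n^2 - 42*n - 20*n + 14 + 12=32*n^3 + 4*n^2 - 62*n + 26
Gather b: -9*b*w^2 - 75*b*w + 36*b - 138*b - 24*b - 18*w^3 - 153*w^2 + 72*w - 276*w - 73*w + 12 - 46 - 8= b*(-9*w^2 - 75*w - 126) - 18*w^3 - 153*w^2 - 277*w - 42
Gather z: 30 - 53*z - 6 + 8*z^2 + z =8*z^2 - 52*z + 24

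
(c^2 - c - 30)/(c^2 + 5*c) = (c - 6)/c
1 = 1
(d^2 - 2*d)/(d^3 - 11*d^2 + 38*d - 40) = d/(d^2 - 9*d + 20)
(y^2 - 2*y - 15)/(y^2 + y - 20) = (y^2 - 2*y - 15)/(y^2 + y - 20)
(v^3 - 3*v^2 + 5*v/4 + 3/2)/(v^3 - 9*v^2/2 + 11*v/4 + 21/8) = 2*(v - 2)/(2*v - 7)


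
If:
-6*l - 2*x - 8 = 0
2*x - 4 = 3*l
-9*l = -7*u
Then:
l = -4/3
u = -12/7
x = 0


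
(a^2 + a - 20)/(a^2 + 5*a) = (a - 4)/a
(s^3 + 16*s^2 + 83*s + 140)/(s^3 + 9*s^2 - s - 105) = (s + 4)/(s - 3)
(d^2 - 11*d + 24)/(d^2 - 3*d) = (d - 8)/d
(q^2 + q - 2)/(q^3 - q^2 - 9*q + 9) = (q + 2)/(q^2 - 9)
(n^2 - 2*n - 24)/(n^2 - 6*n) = (n + 4)/n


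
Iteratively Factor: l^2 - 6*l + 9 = (l - 3)*(l - 3)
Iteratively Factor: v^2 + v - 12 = (v + 4)*(v - 3)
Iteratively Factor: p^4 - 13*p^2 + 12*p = (p + 4)*(p^3 - 4*p^2 + 3*p) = (p - 3)*(p + 4)*(p^2 - p) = p*(p - 3)*(p + 4)*(p - 1)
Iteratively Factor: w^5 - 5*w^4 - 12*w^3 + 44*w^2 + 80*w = (w - 5)*(w^4 - 12*w^2 - 16*w) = (w - 5)*(w + 2)*(w^3 - 2*w^2 - 8*w) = w*(w - 5)*(w + 2)*(w^2 - 2*w - 8) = w*(w - 5)*(w - 4)*(w + 2)*(w + 2)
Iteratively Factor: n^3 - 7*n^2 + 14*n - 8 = (n - 2)*(n^2 - 5*n + 4) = (n - 4)*(n - 2)*(n - 1)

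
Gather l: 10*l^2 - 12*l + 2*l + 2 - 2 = 10*l^2 - 10*l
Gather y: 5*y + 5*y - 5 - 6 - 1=10*y - 12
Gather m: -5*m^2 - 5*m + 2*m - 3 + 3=-5*m^2 - 3*m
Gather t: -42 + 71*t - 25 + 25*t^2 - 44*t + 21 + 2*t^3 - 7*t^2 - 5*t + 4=2*t^3 + 18*t^2 + 22*t - 42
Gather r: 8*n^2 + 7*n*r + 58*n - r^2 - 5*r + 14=8*n^2 + 58*n - r^2 + r*(7*n - 5) + 14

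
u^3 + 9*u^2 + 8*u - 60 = (u - 2)*(u + 5)*(u + 6)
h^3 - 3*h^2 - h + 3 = (h - 3)*(h - 1)*(h + 1)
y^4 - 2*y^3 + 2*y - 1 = (y - 1)^3*(y + 1)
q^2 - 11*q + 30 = (q - 6)*(q - 5)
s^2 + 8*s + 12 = (s + 2)*(s + 6)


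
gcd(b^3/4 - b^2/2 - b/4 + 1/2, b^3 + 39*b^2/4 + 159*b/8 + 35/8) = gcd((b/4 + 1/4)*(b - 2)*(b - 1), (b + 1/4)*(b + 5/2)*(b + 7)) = 1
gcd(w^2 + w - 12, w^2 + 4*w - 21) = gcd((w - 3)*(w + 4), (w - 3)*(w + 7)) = w - 3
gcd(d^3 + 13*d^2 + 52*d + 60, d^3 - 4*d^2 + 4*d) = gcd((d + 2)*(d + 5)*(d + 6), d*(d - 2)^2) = 1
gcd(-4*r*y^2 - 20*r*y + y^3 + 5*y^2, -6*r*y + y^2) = y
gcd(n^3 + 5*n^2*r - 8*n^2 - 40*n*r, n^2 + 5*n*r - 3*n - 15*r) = n + 5*r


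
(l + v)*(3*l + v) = 3*l^2 + 4*l*v + v^2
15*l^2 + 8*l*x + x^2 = (3*l + x)*(5*l + x)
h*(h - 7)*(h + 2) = h^3 - 5*h^2 - 14*h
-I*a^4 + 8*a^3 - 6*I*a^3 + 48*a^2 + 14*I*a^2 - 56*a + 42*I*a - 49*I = (a + 7)*(a + I)*(a + 7*I)*(-I*a + I)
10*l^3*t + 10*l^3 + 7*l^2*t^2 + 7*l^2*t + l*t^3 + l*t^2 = (2*l + t)*(5*l + t)*(l*t + l)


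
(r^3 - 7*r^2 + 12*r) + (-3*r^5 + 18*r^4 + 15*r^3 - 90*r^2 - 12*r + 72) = -3*r^5 + 18*r^4 + 16*r^3 - 97*r^2 + 72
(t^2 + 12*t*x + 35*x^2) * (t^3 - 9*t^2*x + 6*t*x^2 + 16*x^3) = t^5 + 3*t^4*x - 67*t^3*x^2 - 227*t^2*x^3 + 402*t*x^4 + 560*x^5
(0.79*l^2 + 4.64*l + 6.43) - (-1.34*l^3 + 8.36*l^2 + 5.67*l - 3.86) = 1.34*l^3 - 7.57*l^2 - 1.03*l + 10.29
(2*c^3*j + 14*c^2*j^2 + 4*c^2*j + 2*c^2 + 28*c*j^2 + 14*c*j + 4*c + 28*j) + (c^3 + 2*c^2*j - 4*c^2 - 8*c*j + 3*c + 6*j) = 2*c^3*j + c^3 + 14*c^2*j^2 + 6*c^2*j - 2*c^2 + 28*c*j^2 + 6*c*j + 7*c + 34*j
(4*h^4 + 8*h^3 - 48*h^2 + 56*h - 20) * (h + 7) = 4*h^5 + 36*h^4 + 8*h^3 - 280*h^2 + 372*h - 140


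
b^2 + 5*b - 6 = (b - 1)*(b + 6)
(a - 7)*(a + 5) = a^2 - 2*a - 35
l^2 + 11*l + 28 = (l + 4)*(l + 7)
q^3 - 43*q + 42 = (q - 6)*(q - 1)*(q + 7)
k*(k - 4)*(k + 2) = k^3 - 2*k^2 - 8*k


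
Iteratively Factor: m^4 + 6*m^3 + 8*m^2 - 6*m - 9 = (m - 1)*(m^3 + 7*m^2 + 15*m + 9) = (m - 1)*(m + 1)*(m^2 + 6*m + 9) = (m - 1)*(m + 1)*(m + 3)*(m + 3)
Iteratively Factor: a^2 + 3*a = (a + 3)*(a)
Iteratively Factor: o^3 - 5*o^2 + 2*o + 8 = (o - 4)*(o^2 - o - 2) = (o - 4)*(o + 1)*(o - 2)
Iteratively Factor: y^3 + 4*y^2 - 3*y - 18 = (y - 2)*(y^2 + 6*y + 9) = (y - 2)*(y + 3)*(y + 3)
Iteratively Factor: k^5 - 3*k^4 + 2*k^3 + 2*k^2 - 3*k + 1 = (k - 1)*(k^4 - 2*k^3 + 2*k - 1) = (k - 1)^2*(k^3 - k^2 - k + 1) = (k - 1)^3*(k^2 - 1) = (k - 1)^4*(k + 1)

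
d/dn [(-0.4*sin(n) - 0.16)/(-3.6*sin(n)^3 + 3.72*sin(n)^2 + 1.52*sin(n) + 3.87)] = (-2.88*sin(n)^3 - 0.24*sin(n)^2 + 1.1904*sin(n) - 1.3048)*cos(n)/(12.96*sin(n)^6 - 26.784*sin(n)^5 + 2.8944*sin(n)^4 - 16.5552*sin(n)^3 + 31.1032*sin(n)^2 + 11.7648*sin(n) + 14.9769)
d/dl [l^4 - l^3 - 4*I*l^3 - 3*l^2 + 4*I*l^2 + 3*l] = 4*l^3 + l^2*(-3 - 12*I) + l*(-6 + 8*I) + 3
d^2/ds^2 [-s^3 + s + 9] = -6*s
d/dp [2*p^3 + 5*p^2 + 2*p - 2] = 6*p^2 + 10*p + 2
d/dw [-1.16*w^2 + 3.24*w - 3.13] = 3.24 - 2.32*w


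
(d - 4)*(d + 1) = d^2 - 3*d - 4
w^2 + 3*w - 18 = (w - 3)*(w + 6)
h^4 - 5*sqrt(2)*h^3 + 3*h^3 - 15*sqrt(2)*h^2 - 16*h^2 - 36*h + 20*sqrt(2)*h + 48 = (h - 1)*(h + 4)*(h - 6*sqrt(2))*(h + sqrt(2))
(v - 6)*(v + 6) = v^2 - 36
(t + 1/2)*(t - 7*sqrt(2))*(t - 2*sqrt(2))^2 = t^4 - 11*sqrt(2)*t^3 + t^3/2 - 11*sqrt(2)*t^2/2 + 64*t^2 - 56*sqrt(2)*t + 32*t - 28*sqrt(2)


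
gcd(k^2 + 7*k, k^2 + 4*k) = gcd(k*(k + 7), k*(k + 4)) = k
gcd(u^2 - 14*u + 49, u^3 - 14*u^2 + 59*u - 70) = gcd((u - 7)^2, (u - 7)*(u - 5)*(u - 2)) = u - 7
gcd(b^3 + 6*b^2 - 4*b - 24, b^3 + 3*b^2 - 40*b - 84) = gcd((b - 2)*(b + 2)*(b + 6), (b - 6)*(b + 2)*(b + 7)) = b + 2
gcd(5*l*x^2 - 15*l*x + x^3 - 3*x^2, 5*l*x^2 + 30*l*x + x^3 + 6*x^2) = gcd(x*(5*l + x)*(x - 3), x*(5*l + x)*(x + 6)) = 5*l*x + x^2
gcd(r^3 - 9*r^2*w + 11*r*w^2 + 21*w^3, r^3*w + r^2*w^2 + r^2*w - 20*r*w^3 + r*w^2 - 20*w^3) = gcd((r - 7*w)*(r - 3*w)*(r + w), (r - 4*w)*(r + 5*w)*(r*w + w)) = 1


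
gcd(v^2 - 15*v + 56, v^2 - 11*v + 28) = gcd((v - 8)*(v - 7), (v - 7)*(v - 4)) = v - 7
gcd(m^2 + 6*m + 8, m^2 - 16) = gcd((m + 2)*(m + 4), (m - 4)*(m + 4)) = m + 4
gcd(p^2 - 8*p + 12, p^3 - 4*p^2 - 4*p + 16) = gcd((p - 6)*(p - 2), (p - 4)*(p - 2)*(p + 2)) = p - 2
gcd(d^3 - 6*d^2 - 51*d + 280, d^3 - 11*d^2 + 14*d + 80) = d^2 - 13*d + 40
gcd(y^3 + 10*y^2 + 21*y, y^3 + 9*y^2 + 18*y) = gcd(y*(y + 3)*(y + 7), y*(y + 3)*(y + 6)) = y^2 + 3*y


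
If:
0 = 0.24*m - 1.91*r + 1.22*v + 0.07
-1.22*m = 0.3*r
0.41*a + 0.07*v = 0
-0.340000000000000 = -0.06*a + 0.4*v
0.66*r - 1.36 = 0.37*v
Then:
No Solution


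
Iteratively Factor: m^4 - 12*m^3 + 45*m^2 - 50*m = (m - 5)*(m^3 - 7*m^2 + 10*m) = (m - 5)^2*(m^2 - 2*m) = (m - 5)^2*(m - 2)*(m)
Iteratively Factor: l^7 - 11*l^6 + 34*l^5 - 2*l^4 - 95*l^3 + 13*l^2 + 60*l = (l)*(l^6 - 11*l^5 + 34*l^4 - 2*l^3 - 95*l^2 + 13*l + 60) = l*(l - 3)*(l^5 - 8*l^4 + 10*l^3 + 28*l^2 - 11*l - 20) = l*(l - 3)*(l + 1)*(l^4 - 9*l^3 + 19*l^2 + 9*l - 20) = l*(l - 3)*(l - 1)*(l + 1)*(l^3 - 8*l^2 + 11*l + 20) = l*(l - 4)*(l - 3)*(l - 1)*(l + 1)*(l^2 - 4*l - 5) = l*(l - 4)*(l - 3)*(l - 1)*(l + 1)^2*(l - 5)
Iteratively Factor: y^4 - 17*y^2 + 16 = (y - 1)*(y^3 + y^2 - 16*y - 16) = (y - 1)*(y + 1)*(y^2 - 16) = (y - 4)*(y - 1)*(y + 1)*(y + 4)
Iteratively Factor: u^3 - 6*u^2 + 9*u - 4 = (u - 1)*(u^2 - 5*u + 4) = (u - 1)^2*(u - 4)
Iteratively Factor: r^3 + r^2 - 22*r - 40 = (r + 4)*(r^2 - 3*r - 10) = (r - 5)*(r + 4)*(r + 2)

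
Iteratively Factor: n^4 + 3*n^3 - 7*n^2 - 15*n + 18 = (n - 1)*(n^3 + 4*n^2 - 3*n - 18) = (n - 2)*(n - 1)*(n^2 + 6*n + 9) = (n - 2)*(n - 1)*(n + 3)*(n + 3)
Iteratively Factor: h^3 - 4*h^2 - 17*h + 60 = (h - 5)*(h^2 + h - 12) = (h - 5)*(h + 4)*(h - 3)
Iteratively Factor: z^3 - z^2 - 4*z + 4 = (z - 2)*(z^2 + z - 2) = (z - 2)*(z - 1)*(z + 2)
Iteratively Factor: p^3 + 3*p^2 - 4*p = (p + 4)*(p^2 - p) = (p - 1)*(p + 4)*(p)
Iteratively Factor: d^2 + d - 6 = (d - 2)*(d + 3)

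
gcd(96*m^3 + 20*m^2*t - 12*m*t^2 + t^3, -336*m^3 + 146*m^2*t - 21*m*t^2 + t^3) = 48*m^2 - 14*m*t + t^2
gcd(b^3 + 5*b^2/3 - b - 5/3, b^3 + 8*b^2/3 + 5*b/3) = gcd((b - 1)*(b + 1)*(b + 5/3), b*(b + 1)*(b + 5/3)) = b^2 + 8*b/3 + 5/3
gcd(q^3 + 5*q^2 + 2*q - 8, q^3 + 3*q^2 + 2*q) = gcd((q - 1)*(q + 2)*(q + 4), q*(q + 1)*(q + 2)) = q + 2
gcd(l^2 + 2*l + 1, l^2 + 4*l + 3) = l + 1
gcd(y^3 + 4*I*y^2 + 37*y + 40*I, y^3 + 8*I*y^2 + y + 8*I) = y^2 + 9*I*y - 8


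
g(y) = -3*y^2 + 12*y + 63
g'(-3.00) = 30.00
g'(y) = 12 - 6*y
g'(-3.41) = 32.46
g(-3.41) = -12.80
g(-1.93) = 28.67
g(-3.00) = 0.00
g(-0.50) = 56.25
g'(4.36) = -14.16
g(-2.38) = 17.45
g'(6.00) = -24.00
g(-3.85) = -27.67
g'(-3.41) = 32.46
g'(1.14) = 5.16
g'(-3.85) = 35.10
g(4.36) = 58.29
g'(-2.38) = 26.28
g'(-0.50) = 15.00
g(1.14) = 72.78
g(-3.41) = -12.80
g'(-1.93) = 23.58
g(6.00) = 27.00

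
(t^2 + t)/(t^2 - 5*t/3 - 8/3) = 3*t/(3*t - 8)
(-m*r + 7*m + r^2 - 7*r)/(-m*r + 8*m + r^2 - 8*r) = (r - 7)/(r - 8)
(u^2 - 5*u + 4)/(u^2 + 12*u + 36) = (u^2 - 5*u + 4)/(u^2 + 12*u + 36)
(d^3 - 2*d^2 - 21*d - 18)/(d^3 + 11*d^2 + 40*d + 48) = (d^2 - 5*d - 6)/(d^2 + 8*d + 16)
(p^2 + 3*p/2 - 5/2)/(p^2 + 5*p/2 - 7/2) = (2*p + 5)/(2*p + 7)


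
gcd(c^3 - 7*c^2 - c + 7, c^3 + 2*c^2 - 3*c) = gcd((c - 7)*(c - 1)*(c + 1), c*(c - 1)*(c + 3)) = c - 1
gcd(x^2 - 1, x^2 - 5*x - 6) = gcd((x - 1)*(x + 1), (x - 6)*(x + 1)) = x + 1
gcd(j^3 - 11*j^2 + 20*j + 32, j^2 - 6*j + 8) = j - 4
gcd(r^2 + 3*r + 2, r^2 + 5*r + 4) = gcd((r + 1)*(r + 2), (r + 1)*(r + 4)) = r + 1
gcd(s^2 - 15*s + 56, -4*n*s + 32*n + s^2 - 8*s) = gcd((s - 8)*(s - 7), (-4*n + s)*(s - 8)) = s - 8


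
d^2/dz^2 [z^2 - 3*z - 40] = 2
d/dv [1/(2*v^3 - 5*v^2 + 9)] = 2*v*(5 - 3*v)/(2*v^3 - 5*v^2 + 9)^2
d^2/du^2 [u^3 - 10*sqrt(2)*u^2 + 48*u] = 6*u - 20*sqrt(2)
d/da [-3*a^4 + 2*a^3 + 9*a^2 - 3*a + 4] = -12*a^3 + 6*a^2 + 18*a - 3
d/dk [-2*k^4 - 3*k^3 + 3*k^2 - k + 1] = -8*k^3 - 9*k^2 + 6*k - 1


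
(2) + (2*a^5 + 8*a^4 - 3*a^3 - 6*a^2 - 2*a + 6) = 2*a^5 + 8*a^4 - 3*a^3 - 6*a^2 - 2*a + 8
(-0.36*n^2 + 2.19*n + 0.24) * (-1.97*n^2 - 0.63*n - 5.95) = 0.7092*n^4 - 4.0875*n^3 + 0.2895*n^2 - 13.1817*n - 1.428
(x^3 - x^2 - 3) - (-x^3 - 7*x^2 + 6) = 2*x^3 + 6*x^2 - 9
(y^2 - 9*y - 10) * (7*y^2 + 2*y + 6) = 7*y^4 - 61*y^3 - 82*y^2 - 74*y - 60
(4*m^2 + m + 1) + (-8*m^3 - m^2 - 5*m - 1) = -8*m^3 + 3*m^2 - 4*m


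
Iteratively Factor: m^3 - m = (m - 1)*(m^2 + m) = (m - 1)*(m + 1)*(m)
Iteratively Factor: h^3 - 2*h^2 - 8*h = (h - 4)*(h^2 + 2*h) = (h - 4)*(h + 2)*(h)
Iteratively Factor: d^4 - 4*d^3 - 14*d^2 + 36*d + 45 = (d - 5)*(d^3 + d^2 - 9*d - 9) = (d - 5)*(d + 3)*(d^2 - 2*d - 3) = (d - 5)*(d + 1)*(d + 3)*(d - 3)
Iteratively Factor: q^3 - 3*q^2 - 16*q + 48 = (q - 4)*(q^2 + q - 12) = (q - 4)*(q + 4)*(q - 3)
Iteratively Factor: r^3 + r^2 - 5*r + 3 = (r + 3)*(r^2 - 2*r + 1) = (r - 1)*(r + 3)*(r - 1)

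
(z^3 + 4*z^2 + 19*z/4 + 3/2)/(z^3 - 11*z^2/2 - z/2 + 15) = (z^2 + 5*z/2 + 1)/(z^2 - 7*z + 10)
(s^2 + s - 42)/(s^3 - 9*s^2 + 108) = (s + 7)/(s^2 - 3*s - 18)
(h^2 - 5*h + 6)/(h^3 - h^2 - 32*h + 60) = (h - 3)/(h^2 + h - 30)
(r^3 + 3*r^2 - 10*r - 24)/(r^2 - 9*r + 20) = (r^3 + 3*r^2 - 10*r - 24)/(r^2 - 9*r + 20)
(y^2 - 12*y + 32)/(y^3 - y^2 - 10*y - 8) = (y - 8)/(y^2 + 3*y + 2)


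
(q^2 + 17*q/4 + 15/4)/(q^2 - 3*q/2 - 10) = (4*q^2 + 17*q + 15)/(2*(2*q^2 - 3*q - 20))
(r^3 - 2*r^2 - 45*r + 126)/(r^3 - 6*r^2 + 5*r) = (r^3 - 2*r^2 - 45*r + 126)/(r*(r^2 - 6*r + 5))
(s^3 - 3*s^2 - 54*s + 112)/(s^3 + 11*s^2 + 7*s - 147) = (s^2 - 10*s + 16)/(s^2 + 4*s - 21)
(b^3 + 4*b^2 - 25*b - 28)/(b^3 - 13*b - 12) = (b + 7)/(b + 3)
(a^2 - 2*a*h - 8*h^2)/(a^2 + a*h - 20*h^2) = (a + 2*h)/(a + 5*h)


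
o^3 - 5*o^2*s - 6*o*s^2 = o*(o - 6*s)*(o + s)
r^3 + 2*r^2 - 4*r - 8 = (r - 2)*(r + 2)^2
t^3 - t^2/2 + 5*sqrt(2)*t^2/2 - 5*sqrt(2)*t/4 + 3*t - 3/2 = (t - 1/2)*(t + sqrt(2))*(t + 3*sqrt(2)/2)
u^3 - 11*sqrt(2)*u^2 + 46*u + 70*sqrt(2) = (u - 7*sqrt(2))*(u - 5*sqrt(2))*(u + sqrt(2))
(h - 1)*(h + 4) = h^2 + 3*h - 4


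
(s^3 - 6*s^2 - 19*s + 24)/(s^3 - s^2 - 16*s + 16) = (s^2 - 5*s - 24)/(s^2 - 16)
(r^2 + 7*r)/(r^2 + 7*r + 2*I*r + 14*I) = r/(r + 2*I)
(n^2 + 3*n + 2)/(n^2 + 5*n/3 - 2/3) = 3*(n + 1)/(3*n - 1)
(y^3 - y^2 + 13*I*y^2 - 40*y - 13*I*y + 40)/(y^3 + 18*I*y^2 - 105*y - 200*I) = (y - 1)/(y + 5*I)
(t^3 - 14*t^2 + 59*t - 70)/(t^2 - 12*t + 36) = (t^3 - 14*t^2 + 59*t - 70)/(t^2 - 12*t + 36)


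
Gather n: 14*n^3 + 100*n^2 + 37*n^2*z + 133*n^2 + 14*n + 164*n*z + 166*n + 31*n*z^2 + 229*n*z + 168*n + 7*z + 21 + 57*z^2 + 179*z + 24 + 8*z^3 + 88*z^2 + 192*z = 14*n^3 + n^2*(37*z + 233) + n*(31*z^2 + 393*z + 348) + 8*z^3 + 145*z^2 + 378*z + 45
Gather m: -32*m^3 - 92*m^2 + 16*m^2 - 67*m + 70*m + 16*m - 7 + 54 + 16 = -32*m^3 - 76*m^2 + 19*m + 63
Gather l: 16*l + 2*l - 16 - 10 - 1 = 18*l - 27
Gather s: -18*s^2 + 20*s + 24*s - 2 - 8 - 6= -18*s^2 + 44*s - 16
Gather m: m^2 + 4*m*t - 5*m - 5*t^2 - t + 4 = m^2 + m*(4*t - 5) - 5*t^2 - t + 4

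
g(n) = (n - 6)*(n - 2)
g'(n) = 2*n - 8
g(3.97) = -4.00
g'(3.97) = -0.06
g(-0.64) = 17.53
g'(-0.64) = -9.28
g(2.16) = -0.61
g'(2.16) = -3.68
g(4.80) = -3.36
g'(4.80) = 1.60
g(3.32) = -3.54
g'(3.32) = -1.36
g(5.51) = -1.72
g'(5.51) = 3.02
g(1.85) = 0.62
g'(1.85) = -4.30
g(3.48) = -3.73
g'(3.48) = -1.04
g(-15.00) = 357.00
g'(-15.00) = -38.00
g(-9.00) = 165.00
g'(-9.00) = -26.00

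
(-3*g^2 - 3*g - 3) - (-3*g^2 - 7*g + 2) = 4*g - 5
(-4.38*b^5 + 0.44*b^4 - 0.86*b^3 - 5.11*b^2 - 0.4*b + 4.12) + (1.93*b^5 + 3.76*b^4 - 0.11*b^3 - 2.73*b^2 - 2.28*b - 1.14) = -2.45*b^5 + 4.2*b^4 - 0.97*b^3 - 7.84*b^2 - 2.68*b + 2.98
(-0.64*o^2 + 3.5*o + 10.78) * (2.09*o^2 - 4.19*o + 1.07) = -1.3376*o^4 + 9.9966*o^3 + 7.1804*o^2 - 41.4232*o + 11.5346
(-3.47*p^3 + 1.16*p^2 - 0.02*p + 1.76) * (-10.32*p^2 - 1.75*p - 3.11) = 35.8104*p^5 - 5.8987*p^4 + 8.9681*p^3 - 21.7358*p^2 - 3.0178*p - 5.4736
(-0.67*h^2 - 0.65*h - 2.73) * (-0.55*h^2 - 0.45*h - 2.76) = 0.3685*h^4 + 0.659*h^3 + 3.6432*h^2 + 3.0225*h + 7.5348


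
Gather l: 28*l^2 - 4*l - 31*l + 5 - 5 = 28*l^2 - 35*l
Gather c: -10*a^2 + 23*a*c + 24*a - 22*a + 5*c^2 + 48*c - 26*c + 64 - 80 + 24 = -10*a^2 + 2*a + 5*c^2 + c*(23*a + 22) + 8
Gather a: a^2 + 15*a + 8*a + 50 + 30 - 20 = a^2 + 23*a + 60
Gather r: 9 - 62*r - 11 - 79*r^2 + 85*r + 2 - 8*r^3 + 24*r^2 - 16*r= -8*r^3 - 55*r^2 + 7*r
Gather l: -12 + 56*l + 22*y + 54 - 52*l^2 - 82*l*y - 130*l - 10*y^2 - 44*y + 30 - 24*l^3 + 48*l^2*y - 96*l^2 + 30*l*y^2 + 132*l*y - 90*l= -24*l^3 + l^2*(48*y - 148) + l*(30*y^2 + 50*y - 164) - 10*y^2 - 22*y + 72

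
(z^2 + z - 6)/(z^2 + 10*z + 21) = (z - 2)/(z + 7)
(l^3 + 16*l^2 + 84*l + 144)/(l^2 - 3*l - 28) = (l^2 + 12*l + 36)/(l - 7)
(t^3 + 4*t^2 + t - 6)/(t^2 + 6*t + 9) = (t^2 + t - 2)/(t + 3)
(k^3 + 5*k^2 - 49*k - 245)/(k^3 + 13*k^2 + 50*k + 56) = (k^2 - 2*k - 35)/(k^2 + 6*k + 8)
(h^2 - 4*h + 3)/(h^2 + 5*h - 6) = (h - 3)/(h + 6)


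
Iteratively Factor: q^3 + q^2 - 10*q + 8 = (q - 1)*(q^2 + 2*q - 8) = (q - 2)*(q - 1)*(q + 4)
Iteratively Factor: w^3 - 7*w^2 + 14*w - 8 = (w - 2)*(w^2 - 5*w + 4) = (w - 2)*(w - 1)*(w - 4)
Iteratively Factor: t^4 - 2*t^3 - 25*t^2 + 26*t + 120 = (t - 3)*(t^3 + t^2 - 22*t - 40) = (t - 3)*(t + 2)*(t^2 - t - 20) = (t - 5)*(t - 3)*(t + 2)*(t + 4)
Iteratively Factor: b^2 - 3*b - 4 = (b + 1)*(b - 4)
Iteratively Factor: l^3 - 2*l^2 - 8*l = (l - 4)*(l^2 + 2*l) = l*(l - 4)*(l + 2)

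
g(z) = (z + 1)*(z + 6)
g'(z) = 2*z + 7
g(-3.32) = -6.22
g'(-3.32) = 0.36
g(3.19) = 38.51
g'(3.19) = 13.38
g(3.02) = 36.26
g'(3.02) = 13.04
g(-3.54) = -6.25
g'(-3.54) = -0.08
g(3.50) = 42.75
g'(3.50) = 14.00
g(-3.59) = -6.24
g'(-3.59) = -0.18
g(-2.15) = -4.43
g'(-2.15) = 2.70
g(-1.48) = -2.17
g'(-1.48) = 4.04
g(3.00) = 36.00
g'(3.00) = 13.00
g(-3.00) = -6.00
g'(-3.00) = 1.00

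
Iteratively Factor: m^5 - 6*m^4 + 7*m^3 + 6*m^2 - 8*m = (m + 1)*(m^4 - 7*m^3 + 14*m^2 - 8*m) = m*(m + 1)*(m^3 - 7*m^2 + 14*m - 8) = m*(m - 2)*(m + 1)*(m^2 - 5*m + 4) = m*(m - 2)*(m - 1)*(m + 1)*(m - 4)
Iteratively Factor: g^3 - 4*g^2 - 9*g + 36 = (g - 4)*(g^2 - 9) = (g - 4)*(g + 3)*(g - 3)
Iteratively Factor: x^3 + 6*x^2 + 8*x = (x + 2)*(x^2 + 4*x) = x*(x + 2)*(x + 4)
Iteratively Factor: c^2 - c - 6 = (c + 2)*(c - 3)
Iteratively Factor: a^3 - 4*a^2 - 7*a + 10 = (a - 1)*(a^2 - 3*a - 10) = (a - 5)*(a - 1)*(a + 2)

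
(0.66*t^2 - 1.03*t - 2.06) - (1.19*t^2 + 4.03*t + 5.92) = -0.53*t^2 - 5.06*t - 7.98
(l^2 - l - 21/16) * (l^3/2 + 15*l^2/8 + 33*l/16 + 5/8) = l^5/2 + 11*l^4/8 - 15*l^3/32 - 499*l^2/128 - 853*l/256 - 105/128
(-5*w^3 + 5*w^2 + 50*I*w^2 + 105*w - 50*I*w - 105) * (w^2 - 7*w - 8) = -5*w^5 + 40*w^4 + 50*I*w^4 + 110*w^3 - 400*I*w^3 - 880*w^2 - 50*I*w^2 - 105*w + 400*I*w + 840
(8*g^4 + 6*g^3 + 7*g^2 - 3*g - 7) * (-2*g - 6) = -16*g^5 - 60*g^4 - 50*g^3 - 36*g^2 + 32*g + 42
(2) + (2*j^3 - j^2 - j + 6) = 2*j^3 - j^2 - j + 8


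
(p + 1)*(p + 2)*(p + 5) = p^3 + 8*p^2 + 17*p + 10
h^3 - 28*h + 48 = (h - 4)*(h - 2)*(h + 6)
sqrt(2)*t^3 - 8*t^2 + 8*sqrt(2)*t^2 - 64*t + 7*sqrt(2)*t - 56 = (t + 7)*(t - 4*sqrt(2))*(sqrt(2)*t + sqrt(2))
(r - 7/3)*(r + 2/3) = r^2 - 5*r/3 - 14/9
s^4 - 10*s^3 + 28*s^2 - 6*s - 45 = (s - 5)*(s - 3)^2*(s + 1)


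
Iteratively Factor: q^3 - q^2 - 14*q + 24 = (q + 4)*(q^2 - 5*q + 6) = (q - 3)*(q + 4)*(q - 2)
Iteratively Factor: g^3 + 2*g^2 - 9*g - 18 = (g + 3)*(g^2 - g - 6) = (g - 3)*(g + 3)*(g + 2)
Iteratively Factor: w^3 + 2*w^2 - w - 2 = (w + 1)*(w^2 + w - 2) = (w + 1)*(w + 2)*(w - 1)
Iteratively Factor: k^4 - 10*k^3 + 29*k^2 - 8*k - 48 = (k - 4)*(k^3 - 6*k^2 + 5*k + 12) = (k - 4)*(k + 1)*(k^2 - 7*k + 12) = (k - 4)^2*(k + 1)*(k - 3)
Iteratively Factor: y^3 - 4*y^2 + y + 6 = (y - 3)*(y^2 - y - 2) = (y - 3)*(y + 1)*(y - 2)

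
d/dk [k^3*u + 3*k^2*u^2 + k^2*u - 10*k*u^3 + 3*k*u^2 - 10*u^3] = u*(3*k^2 + 6*k*u + 2*k - 10*u^2 + 3*u)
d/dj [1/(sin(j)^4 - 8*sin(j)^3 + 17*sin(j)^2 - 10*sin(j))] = 2*(-2*sin(j)^3 + 12*sin(j)^2 - 17*sin(j) + 5)*cos(j)/((sin(j)^3 - 8*sin(j)^2 + 17*sin(j) - 10)^2*sin(j)^2)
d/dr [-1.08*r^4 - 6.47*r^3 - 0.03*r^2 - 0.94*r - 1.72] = -4.32*r^3 - 19.41*r^2 - 0.06*r - 0.94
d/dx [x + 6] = 1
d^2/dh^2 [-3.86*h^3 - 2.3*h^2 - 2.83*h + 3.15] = -23.16*h - 4.6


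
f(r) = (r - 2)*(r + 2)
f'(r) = 2*r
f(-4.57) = 16.88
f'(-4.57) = -9.14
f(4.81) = 19.14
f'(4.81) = 9.62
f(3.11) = 5.67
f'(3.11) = 6.22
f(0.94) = -3.12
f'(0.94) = 1.88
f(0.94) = -3.12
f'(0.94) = 1.88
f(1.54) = -1.63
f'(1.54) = 3.08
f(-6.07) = 32.84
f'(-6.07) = -12.14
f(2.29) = 1.24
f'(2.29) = 4.58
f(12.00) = 140.00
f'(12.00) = 24.00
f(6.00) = 32.00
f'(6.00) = 12.00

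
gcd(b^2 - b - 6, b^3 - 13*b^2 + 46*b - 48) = b - 3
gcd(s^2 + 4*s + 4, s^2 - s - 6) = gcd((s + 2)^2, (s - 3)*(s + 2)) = s + 2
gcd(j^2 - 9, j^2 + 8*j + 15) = j + 3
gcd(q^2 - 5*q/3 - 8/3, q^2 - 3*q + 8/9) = q - 8/3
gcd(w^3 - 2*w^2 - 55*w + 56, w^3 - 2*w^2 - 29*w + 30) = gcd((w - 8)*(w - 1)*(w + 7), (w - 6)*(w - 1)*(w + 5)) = w - 1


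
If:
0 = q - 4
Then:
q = 4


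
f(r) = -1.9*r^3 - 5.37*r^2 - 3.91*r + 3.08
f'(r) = -5.7*r^2 - 10.74*r - 3.91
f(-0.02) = 3.16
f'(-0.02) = -3.70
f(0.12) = 2.53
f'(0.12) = -5.28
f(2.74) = -87.03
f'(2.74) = -76.13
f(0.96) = -7.30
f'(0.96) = -19.47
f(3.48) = -155.63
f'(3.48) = -110.31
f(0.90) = -6.17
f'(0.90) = -18.19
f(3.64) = -173.94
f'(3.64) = -118.53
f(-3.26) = 24.58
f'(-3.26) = -29.47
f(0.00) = 3.08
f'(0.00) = -3.91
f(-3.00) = 17.78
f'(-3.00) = -22.99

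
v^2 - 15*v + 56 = (v - 8)*(v - 7)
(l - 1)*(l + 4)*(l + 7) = l^3 + 10*l^2 + 17*l - 28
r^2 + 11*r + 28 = (r + 4)*(r + 7)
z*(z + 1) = z^2 + z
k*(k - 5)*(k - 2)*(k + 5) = k^4 - 2*k^3 - 25*k^2 + 50*k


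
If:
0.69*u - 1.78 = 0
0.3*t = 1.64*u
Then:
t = 14.10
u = 2.58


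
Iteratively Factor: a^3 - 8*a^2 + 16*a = (a - 4)*(a^2 - 4*a) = a*(a - 4)*(a - 4)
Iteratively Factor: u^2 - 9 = (u + 3)*(u - 3)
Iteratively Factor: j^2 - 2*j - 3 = (j + 1)*(j - 3)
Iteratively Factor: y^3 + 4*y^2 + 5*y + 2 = (y + 1)*(y^2 + 3*y + 2) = (y + 1)*(y + 2)*(y + 1)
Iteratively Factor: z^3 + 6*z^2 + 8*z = (z)*(z^2 + 6*z + 8) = z*(z + 2)*(z + 4)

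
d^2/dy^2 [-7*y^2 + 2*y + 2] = -14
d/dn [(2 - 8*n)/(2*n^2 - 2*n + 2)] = (-4*n^2 + 4*n + (2*n - 1)*(4*n - 1) - 4)/(n^2 - n + 1)^2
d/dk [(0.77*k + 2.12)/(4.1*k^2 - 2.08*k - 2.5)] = (-3.157*k^2 - 17.384*k + 2.4846)/(16.81*k^4 - 17.056*k^3 - 16.1736*k^2 + 10.4*k + 6.25)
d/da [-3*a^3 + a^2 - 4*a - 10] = -9*a^2 + 2*a - 4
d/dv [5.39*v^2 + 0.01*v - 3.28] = 10.78*v + 0.01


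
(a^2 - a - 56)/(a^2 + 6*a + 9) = (a^2 - a - 56)/(a^2 + 6*a + 9)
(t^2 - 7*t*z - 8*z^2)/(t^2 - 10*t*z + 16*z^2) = (-t - z)/(-t + 2*z)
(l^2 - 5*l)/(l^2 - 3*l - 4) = l*(5 - l)/(-l^2 + 3*l + 4)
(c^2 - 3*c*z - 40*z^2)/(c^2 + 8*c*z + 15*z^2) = (c - 8*z)/(c + 3*z)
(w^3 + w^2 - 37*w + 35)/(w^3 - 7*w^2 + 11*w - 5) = (w + 7)/(w - 1)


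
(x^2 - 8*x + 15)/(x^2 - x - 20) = (x - 3)/(x + 4)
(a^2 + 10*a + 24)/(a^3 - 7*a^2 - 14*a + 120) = (a + 6)/(a^2 - 11*a + 30)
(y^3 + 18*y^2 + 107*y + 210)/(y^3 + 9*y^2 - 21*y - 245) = (y^2 + 11*y + 30)/(y^2 + 2*y - 35)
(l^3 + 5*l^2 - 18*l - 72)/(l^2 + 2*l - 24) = l + 3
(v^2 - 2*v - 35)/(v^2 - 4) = (v^2 - 2*v - 35)/(v^2 - 4)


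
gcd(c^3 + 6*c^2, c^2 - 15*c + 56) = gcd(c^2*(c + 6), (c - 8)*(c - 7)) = 1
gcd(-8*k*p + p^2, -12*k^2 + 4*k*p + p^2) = 1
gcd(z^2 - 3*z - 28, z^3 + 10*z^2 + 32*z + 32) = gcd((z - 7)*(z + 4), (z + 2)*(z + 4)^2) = z + 4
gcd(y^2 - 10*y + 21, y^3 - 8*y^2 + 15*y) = y - 3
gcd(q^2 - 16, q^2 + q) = 1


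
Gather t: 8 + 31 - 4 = 35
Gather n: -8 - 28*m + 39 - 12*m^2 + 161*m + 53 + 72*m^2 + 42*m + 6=60*m^2 + 175*m + 90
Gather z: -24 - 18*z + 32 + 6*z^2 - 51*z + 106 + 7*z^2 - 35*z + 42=13*z^2 - 104*z + 156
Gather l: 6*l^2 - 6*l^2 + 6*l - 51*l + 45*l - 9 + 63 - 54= 0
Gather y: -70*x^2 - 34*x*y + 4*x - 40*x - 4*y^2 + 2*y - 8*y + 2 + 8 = -70*x^2 - 36*x - 4*y^2 + y*(-34*x - 6) + 10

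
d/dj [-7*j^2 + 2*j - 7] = 2 - 14*j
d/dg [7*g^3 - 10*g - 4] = 21*g^2 - 10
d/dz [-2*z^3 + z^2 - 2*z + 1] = -6*z^2 + 2*z - 2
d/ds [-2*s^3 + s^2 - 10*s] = -6*s^2 + 2*s - 10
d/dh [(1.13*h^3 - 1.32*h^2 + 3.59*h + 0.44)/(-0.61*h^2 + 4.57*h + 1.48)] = (-0.6893*h^4 + 10.3282*h^3 + 1.1747*h^2 - 3.3704*h + 3.3024)/(0.3721*h^4 - 5.5754*h^3 + 19.0793*h^2 + 13.5272*h + 2.1904)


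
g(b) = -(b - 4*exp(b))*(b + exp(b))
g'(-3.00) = 5.72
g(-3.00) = -9.44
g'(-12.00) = 24.00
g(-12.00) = -144.00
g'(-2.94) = 5.59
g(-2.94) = -9.10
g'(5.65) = 652233.42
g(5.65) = 328073.37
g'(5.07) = 205580.16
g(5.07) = 103741.20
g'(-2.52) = 4.72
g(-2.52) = -6.93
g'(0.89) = 59.47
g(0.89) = 29.43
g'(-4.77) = 9.44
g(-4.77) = -22.87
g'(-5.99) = 11.94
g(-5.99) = -35.93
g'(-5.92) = 11.80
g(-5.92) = -35.09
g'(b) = -(1 - 4*exp(b))*(b + exp(b)) - (b - 4*exp(b))*(exp(b) + 1) = 3*b*exp(b) - 2*b + 8*exp(2*b) + 3*exp(b)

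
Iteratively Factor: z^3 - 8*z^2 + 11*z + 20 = (z + 1)*(z^2 - 9*z + 20) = (z - 4)*(z + 1)*(z - 5)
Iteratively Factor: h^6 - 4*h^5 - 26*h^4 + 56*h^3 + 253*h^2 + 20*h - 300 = (h - 5)*(h^5 + h^4 - 21*h^3 - 49*h^2 + 8*h + 60) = (h - 5)^2*(h^4 + 6*h^3 + 9*h^2 - 4*h - 12) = (h - 5)^2*(h + 2)*(h^3 + 4*h^2 + h - 6) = (h - 5)^2*(h + 2)*(h + 3)*(h^2 + h - 2) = (h - 5)^2*(h - 1)*(h + 2)*(h + 3)*(h + 2)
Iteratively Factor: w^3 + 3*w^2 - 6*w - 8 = (w + 4)*(w^2 - w - 2) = (w - 2)*(w + 4)*(w + 1)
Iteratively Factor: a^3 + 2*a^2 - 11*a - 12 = (a + 4)*(a^2 - 2*a - 3) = (a + 1)*(a + 4)*(a - 3)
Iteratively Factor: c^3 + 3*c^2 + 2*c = (c + 2)*(c^2 + c) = c*(c + 2)*(c + 1)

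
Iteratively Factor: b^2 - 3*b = (b)*(b - 3)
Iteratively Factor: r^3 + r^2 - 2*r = (r + 2)*(r^2 - r) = r*(r + 2)*(r - 1)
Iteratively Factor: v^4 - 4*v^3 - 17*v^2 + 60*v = (v - 3)*(v^3 - v^2 - 20*v) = v*(v - 3)*(v^2 - v - 20) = v*(v - 5)*(v - 3)*(v + 4)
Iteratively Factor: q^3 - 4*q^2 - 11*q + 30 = (q - 2)*(q^2 - 2*q - 15) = (q - 2)*(q + 3)*(q - 5)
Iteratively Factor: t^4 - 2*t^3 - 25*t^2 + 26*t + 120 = (t - 3)*(t^3 + t^2 - 22*t - 40) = (t - 5)*(t - 3)*(t^2 + 6*t + 8) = (t - 5)*(t - 3)*(t + 2)*(t + 4)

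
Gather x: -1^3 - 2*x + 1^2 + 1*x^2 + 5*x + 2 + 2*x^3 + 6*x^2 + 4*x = 2*x^3 + 7*x^2 + 7*x + 2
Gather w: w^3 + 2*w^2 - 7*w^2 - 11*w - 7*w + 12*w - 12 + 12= w^3 - 5*w^2 - 6*w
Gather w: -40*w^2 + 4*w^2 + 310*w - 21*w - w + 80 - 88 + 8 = -36*w^2 + 288*w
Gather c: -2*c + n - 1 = -2*c + n - 1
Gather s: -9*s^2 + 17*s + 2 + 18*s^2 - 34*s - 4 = 9*s^2 - 17*s - 2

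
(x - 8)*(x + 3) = x^2 - 5*x - 24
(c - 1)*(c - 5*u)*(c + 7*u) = c^3 + 2*c^2*u - c^2 - 35*c*u^2 - 2*c*u + 35*u^2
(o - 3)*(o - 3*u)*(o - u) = o^3 - 4*o^2*u - 3*o^2 + 3*o*u^2 + 12*o*u - 9*u^2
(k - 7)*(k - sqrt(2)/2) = k^2 - 7*k - sqrt(2)*k/2 + 7*sqrt(2)/2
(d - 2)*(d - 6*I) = d^2 - 2*d - 6*I*d + 12*I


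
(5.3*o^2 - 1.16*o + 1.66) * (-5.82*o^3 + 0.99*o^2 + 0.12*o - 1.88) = -30.846*o^5 + 11.9982*o^4 - 10.1736*o^3 - 8.4598*o^2 + 2.38*o - 3.1208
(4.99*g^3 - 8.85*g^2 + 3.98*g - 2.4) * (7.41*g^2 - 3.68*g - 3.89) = 36.9759*g^5 - 83.9417*g^4 + 42.6487*g^3 + 1.9961*g^2 - 6.6502*g + 9.336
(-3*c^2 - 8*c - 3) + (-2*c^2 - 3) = -5*c^2 - 8*c - 6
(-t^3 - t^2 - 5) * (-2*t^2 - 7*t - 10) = 2*t^5 + 9*t^4 + 17*t^3 + 20*t^2 + 35*t + 50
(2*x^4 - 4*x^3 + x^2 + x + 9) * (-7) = -14*x^4 + 28*x^3 - 7*x^2 - 7*x - 63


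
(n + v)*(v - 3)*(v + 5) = n*v^2 + 2*n*v - 15*n + v^3 + 2*v^2 - 15*v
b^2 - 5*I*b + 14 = (b - 7*I)*(b + 2*I)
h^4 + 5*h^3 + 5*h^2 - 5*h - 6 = (h - 1)*(h + 1)*(h + 2)*(h + 3)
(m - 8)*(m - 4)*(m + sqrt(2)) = m^3 - 12*m^2 + sqrt(2)*m^2 - 12*sqrt(2)*m + 32*m + 32*sqrt(2)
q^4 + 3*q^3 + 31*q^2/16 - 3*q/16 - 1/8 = (q - 1/4)*(q + 1/4)*(q + 1)*(q + 2)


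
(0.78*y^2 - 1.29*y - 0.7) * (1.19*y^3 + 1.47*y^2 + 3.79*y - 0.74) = 0.9282*y^5 - 0.3885*y^4 + 0.2269*y^3 - 6.4953*y^2 - 1.6984*y + 0.518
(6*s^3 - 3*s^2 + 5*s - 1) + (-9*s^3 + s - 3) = -3*s^3 - 3*s^2 + 6*s - 4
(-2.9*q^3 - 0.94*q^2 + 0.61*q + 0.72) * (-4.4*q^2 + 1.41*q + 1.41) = 12.76*q^5 + 0.0470000000000006*q^4 - 8.0984*q^3 - 3.6333*q^2 + 1.8753*q + 1.0152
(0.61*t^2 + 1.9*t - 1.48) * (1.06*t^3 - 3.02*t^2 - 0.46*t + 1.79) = 0.6466*t^5 + 0.1718*t^4 - 7.5874*t^3 + 4.6875*t^2 + 4.0818*t - 2.6492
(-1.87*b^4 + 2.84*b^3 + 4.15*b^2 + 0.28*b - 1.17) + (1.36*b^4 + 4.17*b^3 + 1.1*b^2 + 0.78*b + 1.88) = -0.51*b^4 + 7.01*b^3 + 5.25*b^2 + 1.06*b + 0.71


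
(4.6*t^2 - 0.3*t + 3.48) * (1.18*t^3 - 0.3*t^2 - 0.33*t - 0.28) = 5.428*t^5 - 1.734*t^4 + 2.6784*t^3 - 2.233*t^2 - 1.0644*t - 0.9744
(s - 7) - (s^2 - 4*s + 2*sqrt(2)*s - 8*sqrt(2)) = -s^2 - 2*sqrt(2)*s + 5*s - 7 + 8*sqrt(2)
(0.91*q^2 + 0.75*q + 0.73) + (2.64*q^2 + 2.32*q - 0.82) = 3.55*q^2 + 3.07*q - 0.09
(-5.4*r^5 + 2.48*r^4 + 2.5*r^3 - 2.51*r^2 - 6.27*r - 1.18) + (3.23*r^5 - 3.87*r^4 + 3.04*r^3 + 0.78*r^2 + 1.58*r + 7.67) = -2.17*r^5 - 1.39*r^4 + 5.54*r^3 - 1.73*r^2 - 4.69*r + 6.49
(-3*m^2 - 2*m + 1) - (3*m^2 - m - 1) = -6*m^2 - m + 2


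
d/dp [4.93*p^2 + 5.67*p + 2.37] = 9.86*p + 5.67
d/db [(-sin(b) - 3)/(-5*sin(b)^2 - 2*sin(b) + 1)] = (-30*sin(b) + 5*cos(b)^2 - 12)*cos(b)/(5*sin(b)^2 + 2*sin(b) - 1)^2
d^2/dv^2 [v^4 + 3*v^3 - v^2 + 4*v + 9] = 12*v^2 + 18*v - 2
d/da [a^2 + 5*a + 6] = 2*a + 5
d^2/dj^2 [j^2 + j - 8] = 2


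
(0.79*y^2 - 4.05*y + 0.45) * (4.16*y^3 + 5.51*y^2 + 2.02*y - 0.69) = 3.2864*y^5 - 12.4951*y^4 - 18.8477*y^3 - 6.2466*y^2 + 3.7035*y - 0.3105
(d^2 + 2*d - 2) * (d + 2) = d^3 + 4*d^2 + 2*d - 4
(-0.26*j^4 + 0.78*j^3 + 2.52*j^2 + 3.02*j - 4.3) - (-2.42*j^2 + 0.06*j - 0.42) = -0.26*j^4 + 0.78*j^3 + 4.94*j^2 + 2.96*j - 3.88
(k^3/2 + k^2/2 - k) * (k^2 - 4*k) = k^5/2 - 3*k^4/2 - 3*k^3 + 4*k^2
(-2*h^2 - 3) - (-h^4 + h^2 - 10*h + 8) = h^4 - 3*h^2 + 10*h - 11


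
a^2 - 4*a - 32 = (a - 8)*(a + 4)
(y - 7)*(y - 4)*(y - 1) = y^3 - 12*y^2 + 39*y - 28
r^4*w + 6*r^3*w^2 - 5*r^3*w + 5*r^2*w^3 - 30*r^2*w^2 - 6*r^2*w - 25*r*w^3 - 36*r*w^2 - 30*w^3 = (r - 6)*(r + w)*(r + 5*w)*(r*w + w)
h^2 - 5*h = h*(h - 5)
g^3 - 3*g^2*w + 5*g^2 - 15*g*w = g*(g + 5)*(g - 3*w)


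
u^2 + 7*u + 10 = (u + 2)*(u + 5)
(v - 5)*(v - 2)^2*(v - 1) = v^4 - 10*v^3 + 33*v^2 - 44*v + 20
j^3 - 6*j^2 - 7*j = j*(j - 7)*(j + 1)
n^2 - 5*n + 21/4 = (n - 7/2)*(n - 3/2)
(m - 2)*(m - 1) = m^2 - 3*m + 2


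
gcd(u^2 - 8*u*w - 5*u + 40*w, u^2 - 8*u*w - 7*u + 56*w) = u - 8*w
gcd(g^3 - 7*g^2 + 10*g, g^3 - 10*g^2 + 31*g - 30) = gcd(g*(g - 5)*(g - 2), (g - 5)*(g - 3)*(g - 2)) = g^2 - 7*g + 10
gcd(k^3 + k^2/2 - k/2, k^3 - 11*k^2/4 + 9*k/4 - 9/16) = k - 1/2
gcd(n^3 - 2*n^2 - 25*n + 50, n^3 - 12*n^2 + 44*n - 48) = n - 2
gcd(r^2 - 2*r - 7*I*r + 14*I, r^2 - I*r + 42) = r - 7*I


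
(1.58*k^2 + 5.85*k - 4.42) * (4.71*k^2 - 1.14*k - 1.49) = 7.4418*k^4 + 25.7523*k^3 - 29.8414*k^2 - 3.6777*k + 6.5858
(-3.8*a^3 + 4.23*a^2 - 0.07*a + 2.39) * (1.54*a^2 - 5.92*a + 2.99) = -5.852*a^5 + 29.0102*a^4 - 36.5114*a^3 + 16.7427*a^2 - 14.3581*a + 7.1461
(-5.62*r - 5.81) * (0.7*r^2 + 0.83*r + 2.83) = -3.934*r^3 - 8.7316*r^2 - 20.7269*r - 16.4423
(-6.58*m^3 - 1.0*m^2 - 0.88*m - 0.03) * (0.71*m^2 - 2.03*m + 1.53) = -4.6718*m^5 + 12.6474*m^4 - 8.6622*m^3 + 0.2351*m^2 - 1.2855*m - 0.0459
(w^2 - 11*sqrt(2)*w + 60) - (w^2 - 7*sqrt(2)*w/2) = -15*sqrt(2)*w/2 + 60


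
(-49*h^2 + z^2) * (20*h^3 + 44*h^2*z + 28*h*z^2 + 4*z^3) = -980*h^5 - 2156*h^4*z - 1352*h^3*z^2 - 152*h^2*z^3 + 28*h*z^4 + 4*z^5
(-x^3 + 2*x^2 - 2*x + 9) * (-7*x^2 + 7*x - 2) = 7*x^5 - 21*x^4 + 30*x^3 - 81*x^2 + 67*x - 18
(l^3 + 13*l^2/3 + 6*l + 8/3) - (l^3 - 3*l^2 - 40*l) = 22*l^2/3 + 46*l + 8/3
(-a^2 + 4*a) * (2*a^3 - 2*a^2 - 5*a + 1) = -2*a^5 + 10*a^4 - 3*a^3 - 21*a^2 + 4*a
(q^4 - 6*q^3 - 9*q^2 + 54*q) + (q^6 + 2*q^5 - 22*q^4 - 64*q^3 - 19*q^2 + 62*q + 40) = q^6 + 2*q^5 - 21*q^4 - 70*q^3 - 28*q^2 + 116*q + 40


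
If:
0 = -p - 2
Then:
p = -2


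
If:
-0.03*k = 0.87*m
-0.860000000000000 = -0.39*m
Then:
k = -63.95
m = 2.21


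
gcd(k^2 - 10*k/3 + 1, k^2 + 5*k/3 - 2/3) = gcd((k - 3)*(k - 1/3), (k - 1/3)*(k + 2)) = k - 1/3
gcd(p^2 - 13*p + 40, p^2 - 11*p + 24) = p - 8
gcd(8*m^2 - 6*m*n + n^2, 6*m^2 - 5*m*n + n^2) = 2*m - n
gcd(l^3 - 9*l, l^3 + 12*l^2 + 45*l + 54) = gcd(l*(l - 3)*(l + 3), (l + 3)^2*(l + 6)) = l + 3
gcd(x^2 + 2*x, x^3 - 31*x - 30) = 1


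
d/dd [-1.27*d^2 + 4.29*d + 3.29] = 4.29 - 2.54*d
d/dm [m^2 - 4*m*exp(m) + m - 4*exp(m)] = -4*m*exp(m) + 2*m - 8*exp(m) + 1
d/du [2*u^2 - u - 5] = 4*u - 1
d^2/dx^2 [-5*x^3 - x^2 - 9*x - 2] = -30*x - 2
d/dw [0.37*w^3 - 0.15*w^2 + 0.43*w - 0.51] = 1.11*w^2 - 0.3*w + 0.43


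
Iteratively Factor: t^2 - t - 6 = (t + 2)*(t - 3)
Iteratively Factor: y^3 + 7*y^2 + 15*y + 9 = (y + 1)*(y^2 + 6*y + 9) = (y + 1)*(y + 3)*(y + 3)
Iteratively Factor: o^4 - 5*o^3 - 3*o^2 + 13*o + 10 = (o - 2)*(o^3 - 3*o^2 - 9*o - 5) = (o - 2)*(o + 1)*(o^2 - 4*o - 5) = (o - 5)*(o - 2)*(o + 1)*(o + 1)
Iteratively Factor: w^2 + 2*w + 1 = (w + 1)*(w + 1)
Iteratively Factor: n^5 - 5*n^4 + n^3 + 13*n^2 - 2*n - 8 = (n - 2)*(n^4 - 3*n^3 - 5*n^2 + 3*n + 4) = (n - 2)*(n - 1)*(n^3 - 2*n^2 - 7*n - 4) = (n - 4)*(n - 2)*(n - 1)*(n^2 + 2*n + 1) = (n - 4)*(n - 2)*(n - 1)*(n + 1)*(n + 1)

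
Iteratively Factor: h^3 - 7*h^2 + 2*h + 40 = (h - 4)*(h^2 - 3*h - 10) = (h - 4)*(h + 2)*(h - 5)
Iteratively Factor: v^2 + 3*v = (v + 3)*(v)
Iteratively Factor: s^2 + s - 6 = (s - 2)*(s + 3)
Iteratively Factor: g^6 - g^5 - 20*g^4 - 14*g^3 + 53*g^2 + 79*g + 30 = (g + 1)*(g^5 - 2*g^4 - 18*g^3 + 4*g^2 + 49*g + 30) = (g + 1)^2*(g^4 - 3*g^3 - 15*g^2 + 19*g + 30) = (g + 1)^2*(g + 3)*(g^3 - 6*g^2 + 3*g + 10) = (g + 1)^3*(g + 3)*(g^2 - 7*g + 10) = (g - 2)*(g + 1)^3*(g + 3)*(g - 5)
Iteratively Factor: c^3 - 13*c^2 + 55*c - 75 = (c - 5)*(c^2 - 8*c + 15) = (c - 5)*(c - 3)*(c - 5)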